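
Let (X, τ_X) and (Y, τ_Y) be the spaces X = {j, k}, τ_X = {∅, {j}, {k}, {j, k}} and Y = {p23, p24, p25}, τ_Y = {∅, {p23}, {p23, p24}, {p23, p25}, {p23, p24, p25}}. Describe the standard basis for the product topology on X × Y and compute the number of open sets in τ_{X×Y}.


Basis B = {∅ × ∅, {j} × {p23}, {k} × {p23}, {j} × {p23, p24}, {j} × {p23, p25}, {j, k} × {p23}, {k} × {p23, p24}, {k} × {p23, p25}, {j} × {p23, p24, p25}, {k} × {p23, p24, p25}, {j, k} × {p23, p24}, {j, k} × {p23, p25}, {j, k} × {p23, p24, p25}}; |τ_{X×Y}| = 25.

Enumerate products U × V with U ∈ τ_X, V ∈ τ_Y (deduplicated):
  ∅ × ∅ = {} (∅)
  {j} × {p23} = {(j,p23)}
  {k} × {p23} = {(k,p23)}
  {j} × {p23, p24} = {(j,p23), (j,p24)}
  {j} × {p23, p25} = {(j,p23), (j,p25)}
  {j, k} × {p23} = {(j,p23), (k,p23)}
  {k} × {p23, p24} = {(k,p23), (k,p24)}
  {k} × {p23, p25} = {(k,p23), (k,p25)}
  {j} × {p23, p24, p25} = {(j,p23), (j,p24), (j,p25)}
  {k} × {p23, p24, p25} = {(k,p23), (k,p24), (k,p25)}
  {j, k} × {p23, p24} = {(j,p23), (j,p24), (k,p23), (k,p24)}
  {j, k} × {p23, p25} = {(j,p23), (j,p25), (k,p23), (k,p25)}
  {j, k} × {p23, p24, p25} = {(j,p23), (j,p24), (j,p25), (k,p23), (k,p24), (k,p25)}
These 13 distinct sets form the basis B.
Close under arbitrary unions to get τ_{X×Y}; counting gives |τ_{X×Y}| = 25.


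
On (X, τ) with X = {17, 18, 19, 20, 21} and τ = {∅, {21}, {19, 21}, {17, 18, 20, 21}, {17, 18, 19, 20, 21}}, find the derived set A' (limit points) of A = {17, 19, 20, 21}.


A' = {17, 18, 19, 20}

For each x ∈ X, list the open sets U ∈ τ with x ∈ U, then check whether U ∩ (A ∖ {x}) ≠ ∅ for every such U.
  x = 17: opens ∋ x are {17, 18, 20, 21}, {17, 18, 19, 20, 21}; each meets A ∖ {17}, so x IS a limit point.
  x = 18: opens ∋ x are {17, 18, 20, 21}, {17, 18, 19, 20, 21}; each meets A ∖ {18}, so x IS a limit point.
  x = 19: opens ∋ x are {19, 21}, {17, 18, 19, 20, 21}; each meets A ∖ {19}, so x IS a limit point.
  x = 20: opens ∋ x are {17, 18, 20, 21}, {17, 18, 19, 20, 21}; each meets A ∖ {20}, so x IS a limit point.
  x = 21: open {21} ∋ x has {21} ∩ (A ∖ {21}) = ∅, so x is NOT a limit point.
Collecting: A' = {17, 18, 19, 20}.


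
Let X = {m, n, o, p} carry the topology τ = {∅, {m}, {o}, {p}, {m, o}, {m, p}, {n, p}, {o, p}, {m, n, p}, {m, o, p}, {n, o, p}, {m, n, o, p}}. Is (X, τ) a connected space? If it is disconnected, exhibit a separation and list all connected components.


(X, τ) is disconnected; components = [{m}, {o}, {n, p}].

Find clopen sets (U ∈ τ with X ∖ U ∈ τ):
  U = ∅, X ∖ U = {m, n, o, p} — both open, so U is clopen.
  U = {m}, X ∖ U = {n, o, p} — both open, so U is clopen.
  U = {o}, X ∖ U = {m, n, p} — both open, so U is clopen.
  U = {m, o}, X ∖ U = {n, p} — both open, so U is clopen.
  U = {n, p}, X ∖ U = {m, o} — both open, so U is clopen.
  U = {m, n, p}, X ∖ U = {o} — both open, so U is clopen.
  U = {n, o, p}, X ∖ U = {m} — both open, so U is clopen.
  U = {m, n, o, p}, X ∖ U = ∅ — both open, so U is clopen.
Nontrivial clopen(s) exist: e.g. {o}. So (X, τ) is disconnected.
Compute connected components by grouping points that agree on all clopens:
  component: {m}
  component: {o}
  component: {n, p}


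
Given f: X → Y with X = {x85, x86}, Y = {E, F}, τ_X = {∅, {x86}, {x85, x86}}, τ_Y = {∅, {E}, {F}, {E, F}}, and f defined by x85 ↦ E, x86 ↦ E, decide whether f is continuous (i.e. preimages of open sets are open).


f IS continuous.

Compute f^{-1}(U) for each U ∈ τ_Y:
  U = ∅: f^{-1}(U) = ∅ ∈ τ_X ✓.
  U = {E}: f^{-1}(U) = {x85, x86} ∈ τ_X ✓.
  U = {F}: f^{-1}(U) = ∅ ∈ τ_X ✓.
  U = {E, F}: f^{-1}(U) = {x85, x86} ∈ τ_X ✓.
Every preimage lies in τ_X, so f IS continuous.


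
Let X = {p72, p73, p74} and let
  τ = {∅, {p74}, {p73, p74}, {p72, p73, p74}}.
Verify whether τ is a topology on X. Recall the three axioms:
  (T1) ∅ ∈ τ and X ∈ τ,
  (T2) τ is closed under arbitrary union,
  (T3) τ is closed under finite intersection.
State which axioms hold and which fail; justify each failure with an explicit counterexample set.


τ IS a topology on X.

Axiom (T1): ∅ ∈ τ? Yes; X ∈ τ? Yes.
Axiom (T2/T3): check pairwise unions and intersections of members of τ.
All pairwise intersections and unions checked — each lies in τ. Therefore τ satisfies (T1), (T2), (T3): it IS a topology on X.


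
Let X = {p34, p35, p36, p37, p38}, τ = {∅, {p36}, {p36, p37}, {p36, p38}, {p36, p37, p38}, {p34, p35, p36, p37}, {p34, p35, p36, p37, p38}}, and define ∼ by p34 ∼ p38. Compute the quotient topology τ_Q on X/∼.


X/∼ = {[p34=p38], [p35], [p36], [p37]}; |τ_Q| = 4.

Equivalence classes: [p34=p38], [p35], [p36], [p37].
Quotient map π: X → X/∼ sends p34 ↦ [p34=p38], p35 ↦ [p35], p36 ↦ [p36], p37 ↦ [p37], p38 ↦ [p34=p38].
For each subset V ⊆ X/∼, compute π^{-1}(V) ⊆ X and check whether π^{-1}(V) ∈ τ. V is open in τ_Q iff π^{-1}(V) ∈ τ.
  V = {}: π^{-1}(V) = ∅ ∈ τ ✓.
  V = {[p34=p38]}: π^{-1}(V) = {p34, p38} ∉ τ ✗.
  V = {[p35]}: π^{-1}(V) = {p35} ∉ τ ✗.
  V = {[p34=p38], [p35]}: π^{-1}(V) = {p34, p35, p38} ∉ τ ✗.
  V = {[p36]}: π^{-1}(V) = {p36} ∈ τ ✓.
  V = {[p34=p38], [p36]}: π^{-1}(V) = {p34, p36, p38} ∉ τ ✗.
  V = {[p35], [p36]}: π^{-1}(V) = {p35, p36} ∉ τ ✗.
  V = {[p34=p38], [p35], [p36]}: π^{-1}(V) = {p34, p35, p36, p38} ∉ τ ✗.
  V = {[p37]}: π^{-1}(V) = {p37} ∉ τ ✗.
  V = {[p34=p38], [p37]}: π^{-1}(V) = {p34, p37, p38} ∉ τ ✗.
  V = {[p35], [p37]}: π^{-1}(V) = {p35, p37} ∉ τ ✗.
  V = {[p34=p38], [p35], [p37]}: π^{-1}(V) = {p34, p35, p37, p38} ∉ τ ✗.
  V = {[p36], [p37]}: π^{-1}(V) = {p36, p37} ∈ τ ✓.
  V = {[p34=p38], [p36], [p37]}: π^{-1}(V) = {p34, p36, p37, p38} ∉ τ ✗.
  V = {[p35], [p36], [p37]}: π^{-1}(V) = {p35, p36, p37} ∉ τ ✗.
  V = {[p34=p38], [p35], [p36], [p37]}: π^{-1}(V) = {p34, p35, p36, p37, p38} ∈ τ ✓.
Open sets in the quotient: τ_Q = {{}, {[p36]}, {[p36], [p37]}, {[p34=p38], [p35], [p36], [p37]}} (4 elements).


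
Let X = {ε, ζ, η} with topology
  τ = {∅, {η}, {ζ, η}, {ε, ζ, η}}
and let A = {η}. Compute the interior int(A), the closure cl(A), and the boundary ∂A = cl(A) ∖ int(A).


int(A) = {η}, cl(A) = {ε, ζ, η}, ∂A = {ε, ζ}.

Closed sets in (X, τ) are complements of opens:
  closed(X, τ) = {∅, {ε}, {ε, ζ}, {ε, ζ, η}}.
int(A) = ⋃ {U ∈ τ : U ⊆ A}. Opens contained in A: ∅, {η}.
Taking the union of these: int(A) = {η}.
cl(A) = ⋂ {C closed : A ⊆ C}. Closed sets containing A: {ε, ζ, η}.
Intersecting these: cl(A) = {ε, ζ, η}.
∂A = cl(A) ∖ int(A) = {ε, ζ, η} ∖ {η} = {ε, ζ}.


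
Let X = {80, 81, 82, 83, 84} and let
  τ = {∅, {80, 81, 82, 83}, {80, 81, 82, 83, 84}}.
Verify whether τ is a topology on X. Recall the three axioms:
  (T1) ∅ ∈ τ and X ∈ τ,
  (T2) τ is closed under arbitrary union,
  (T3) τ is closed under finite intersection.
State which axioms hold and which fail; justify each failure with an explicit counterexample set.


τ IS a topology on X.

Axiom (T1): ∅ ∈ τ? Yes; X ∈ τ? Yes.
Axiom (T2/T3): check pairwise unions and intersections of members of τ.
All pairwise intersections and unions checked — each lies in τ. Therefore τ satisfies (T1), (T2), (T3): it IS a topology on X.


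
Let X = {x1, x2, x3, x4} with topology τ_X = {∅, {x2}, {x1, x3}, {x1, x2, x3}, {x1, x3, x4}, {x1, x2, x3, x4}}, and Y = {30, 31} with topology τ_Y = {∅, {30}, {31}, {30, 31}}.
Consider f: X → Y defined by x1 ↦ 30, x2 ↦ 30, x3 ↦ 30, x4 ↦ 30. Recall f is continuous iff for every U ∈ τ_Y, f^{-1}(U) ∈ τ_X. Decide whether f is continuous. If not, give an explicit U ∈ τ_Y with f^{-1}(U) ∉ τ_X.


f IS continuous.

Compute f^{-1}(U) for each U ∈ τ_Y:
  U = ∅: f^{-1}(U) = ∅ ∈ τ_X ✓.
  U = {30}: f^{-1}(U) = {x1, x2, x3, x4} ∈ τ_X ✓.
  U = {31}: f^{-1}(U) = ∅ ∈ τ_X ✓.
  U = {30, 31}: f^{-1}(U) = {x1, x2, x3, x4} ∈ τ_X ✓.
Every preimage lies in τ_X, so f IS continuous.


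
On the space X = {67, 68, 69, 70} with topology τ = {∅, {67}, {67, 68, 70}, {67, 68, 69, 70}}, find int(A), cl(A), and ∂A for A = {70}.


int(A) = ∅, cl(A) = {68, 69, 70}, ∂A = {68, 69, 70}.

Closed sets in (X, τ) are complements of opens:
  closed(X, τ) = {∅, {69}, {68, 69, 70}, {67, 68, 69, 70}}.
int(A) = ⋃ {U ∈ τ : U ⊆ A}. Opens contained in A: ∅.
Taking the union of these: int(A) = ∅.
cl(A) = ⋂ {C closed : A ⊆ C}. Closed sets containing A: {68, 69, 70}, {67, 68, 69, 70}.
Intersecting these: cl(A) = {68, 69, 70}.
∂A = cl(A) ∖ int(A) = {68, 69, 70} ∖ ∅ = {68, 69, 70}.


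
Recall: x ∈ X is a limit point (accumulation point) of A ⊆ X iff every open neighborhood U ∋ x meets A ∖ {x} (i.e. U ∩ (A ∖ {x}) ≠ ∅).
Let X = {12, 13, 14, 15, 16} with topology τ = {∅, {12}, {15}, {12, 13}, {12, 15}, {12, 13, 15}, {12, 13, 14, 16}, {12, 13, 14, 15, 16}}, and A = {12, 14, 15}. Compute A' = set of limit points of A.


A' = {13, 14, 16}

For each x ∈ X, list the open sets U ∈ τ with x ∈ U, then check whether U ∩ (A ∖ {x}) ≠ ∅ for every such U.
  x = 12: open {12} ∋ x has {12} ∩ (A ∖ {12}) = ∅, so x is NOT a limit point.
  x = 13: opens ∋ x are {12, 13}, {12, 13, 15}, {12, 13, 14, 16}, {12, 13, 14, 15, 16}; each meets A ∖ {13}, so x IS a limit point.
  x = 14: opens ∋ x are {12, 13, 14, 16}, {12, 13, 14, 15, 16}; each meets A ∖ {14}, so x IS a limit point.
  x = 15: open {15} ∋ x has {15} ∩ (A ∖ {15}) = ∅, so x is NOT a limit point.
  x = 16: opens ∋ x are {12, 13, 14, 16}, {12, 13, 14, 15, 16}; each meets A ∖ {16}, so x IS a limit point.
Collecting: A' = {13, 14, 16}.


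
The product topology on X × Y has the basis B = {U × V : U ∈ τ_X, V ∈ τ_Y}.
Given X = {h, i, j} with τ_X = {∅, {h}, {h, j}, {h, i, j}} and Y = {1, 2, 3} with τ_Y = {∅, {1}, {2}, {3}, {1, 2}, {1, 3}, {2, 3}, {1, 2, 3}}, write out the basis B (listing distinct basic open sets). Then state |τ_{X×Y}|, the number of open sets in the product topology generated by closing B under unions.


Basis B = {∅ × ∅, {h} × {1}, {h} × {2}, {h} × {3}, {h} × {1, 2}, {h} × {1, 3}, {h, j} × {1}, {h} × {2, 3}, {h, j} × {2}, {h, j} × {3}, {h} × {1, 2, 3}, {h, i, j} × {1}, {h, i, j} × {2}, {h, i, j} × {3}, {h, j} × {1, 2}, {h, j} × {1, 3}, {h, j} × {2, 3}, {h, j} × {1, 2, 3}, {h, i, j} × {1, 2}, {h, i, j} × {1, 3}, {h, i, j} × {2, 3}, {h, i, j} × {1, 2, 3}}; |τ_{X×Y}| = 64.

Enumerate products U × V with U ∈ τ_X, V ∈ τ_Y (deduplicated):
  ∅ × ∅ = {} (∅)
  {h} × {1} = {(h,1)}
  {h} × {2} = {(h,2)}
  {h} × {3} = {(h,3)}
  {h} × {1, 2} = {(h,1), (h,2)}
  {h} × {1, 3} = {(h,1), (h,3)}
  {h, j} × {1} = {(h,1), (j,1)}
  {h} × {2, 3} = {(h,2), (h,3)}
  {h, j} × {2} = {(h,2), (j,2)}
  {h, j} × {3} = {(h,3), (j,3)}
  {h} × {1, 2, 3} = {(h,1), (h,2), (h,3)}
  {h, i, j} × {1} = {(h,1), (i,1), (j,1)}
  {h, i, j} × {2} = {(h,2), (i,2), (j,2)}
  {h, i, j} × {3} = {(h,3), (i,3), (j,3)}
  {h, j} × {1, 2} = {(h,1), (h,2), (j,1), (j,2)}
  {h, j} × {1, 3} = {(h,1), (h,3), (j,1), (j,3)}
  {h, j} × {2, 3} = {(h,2), (h,3), (j,2), (j,3)}
  {h, j} × {1, 2, 3} = {(h,1), (h,2), (h,3), (j,1), (j,2), (j,3)}
  {h, i, j} × {1, 2} = {(h,1), (h,2), (i,1), (i,2), (j,1), (j,2)}
  {h, i, j} × {1, 3} = {(h,1), (h,3), (i,1), (i,3), (j,1), (j,3)}
  {h, i, j} × {2, 3} = {(h,2), (h,3), (i,2), (i,3), (j,2), (j,3)}
  {h, i, j} × {1, 2, 3} = {(h,1), (h,2), (h,3), (i,1), (i,2), (i,3), (j,1), (j,2), (j,3)}
These 22 distinct sets form the basis B.
Close under arbitrary unions to get τ_{X×Y}; counting gives |τ_{X×Y}| = 64.


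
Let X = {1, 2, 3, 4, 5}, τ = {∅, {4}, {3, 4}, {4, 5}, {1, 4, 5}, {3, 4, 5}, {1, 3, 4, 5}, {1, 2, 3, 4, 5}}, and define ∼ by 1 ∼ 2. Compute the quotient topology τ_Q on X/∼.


X/∼ = {[1=2], [3], [4], [5]}; |τ_Q| = 6.

Equivalence classes: [1=2], [3], [4], [5].
Quotient map π: X → X/∼ sends 1 ↦ [1=2], 2 ↦ [1=2], 3 ↦ [3], 4 ↦ [4], 5 ↦ [5].
For each subset V ⊆ X/∼, compute π^{-1}(V) ⊆ X and check whether π^{-1}(V) ∈ τ. V is open in τ_Q iff π^{-1}(V) ∈ τ.
  V = {}: π^{-1}(V) = ∅ ∈ τ ✓.
  V = {[1=2]}: π^{-1}(V) = {1, 2} ∉ τ ✗.
  V = {[3]}: π^{-1}(V) = {3} ∉ τ ✗.
  V = {[1=2], [3]}: π^{-1}(V) = {1, 2, 3} ∉ τ ✗.
  V = {[4]}: π^{-1}(V) = {4} ∈ τ ✓.
  V = {[1=2], [4]}: π^{-1}(V) = {1, 2, 4} ∉ τ ✗.
  V = {[3], [4]}: π^{-1}(V) = {3, 4} ∈ τ ✓.
  V = {[1=2], [3], [4]}: π^{-1}(V) = {1, 2, 3, 4} ∉ τ ✗.
  V = {[5]}: π^{-1}(V) = {5} ∉ τ ✗.
  V = {[1=2], [5]}: π^{-1}(V) = {1, 2, 5} ∉ τ ✗.
  V = {[3], [5]}: π^{-1}(V) = {3, 5} ∉ τ ✗.
  V = {[1=2], [3], [5]}: π^{-1}(V) = {1, 2, 3, 5} ∉ τ ✗.
  V = {[4], [5]}: π^{-1}(V) = {4, 5} ∈ τ ✓.
  V = {[1=2], [4], [5]}: π^{-1}(V) = {1, 2, 4, 5} ∉ τ ✗.
  V = {[3], [4], [5]}: π^{-1}(V) = {3, 4, 5} ∈ τ ✓.
  V = {[1=2], [3], [4], [5]}: π^{-1}(V) = {1, 2, 3, 4, 5} ∈ τ ✓.
Open sets in the quotient: τ_Q = {{}, {[4]}, {[3], [4]}, {[4], [5]}, {[3], [4], [5]}, {[1=2], [3], [4], [5]}} (6 elements).


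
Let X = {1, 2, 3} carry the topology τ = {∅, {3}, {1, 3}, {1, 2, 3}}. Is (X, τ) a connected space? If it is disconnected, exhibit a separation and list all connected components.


(X, τ) is connected.

Find clopen sets (U ∈ τ with X ∖ U ∈ τ):
  U = ∅, X ∖ U = {1, 2, 3} — both open, so U is clopen.
  U = {1, 2, 3}, X ∖ U = ∅ — both open, so U is clopen.
Only trivial clopens (∅ and X) exist, so (X, τ) is connected.
Compute connected components by grouping points that agree on all clopens:
  component: {1, 2, 3}


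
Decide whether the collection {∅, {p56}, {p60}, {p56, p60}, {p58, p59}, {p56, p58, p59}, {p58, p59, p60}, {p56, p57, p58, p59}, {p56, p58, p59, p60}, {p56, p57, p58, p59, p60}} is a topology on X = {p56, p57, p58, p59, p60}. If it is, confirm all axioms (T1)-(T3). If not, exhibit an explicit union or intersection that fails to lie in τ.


τ IS a topology on X.

Axiom (T1): ∅ ∈ τ? Yes; X ∈ τ? Yes.
Axiom (T2/T3): check pairwise unions and intersections of members of τ.
All pairwise intersections and unions checked — each lies in τ. Therefore τ satisfies (T1), (T2), (T3): it IS a topology on X.


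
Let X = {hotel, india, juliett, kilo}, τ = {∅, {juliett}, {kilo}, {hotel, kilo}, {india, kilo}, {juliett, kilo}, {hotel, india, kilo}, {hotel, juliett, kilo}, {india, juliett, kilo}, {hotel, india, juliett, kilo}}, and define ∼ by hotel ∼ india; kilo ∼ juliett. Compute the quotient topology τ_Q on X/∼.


X/∼ = {[hotel=india], [juliett=kilo]}; |τ_Q| = 3.

Equivalence classes: [hotel=india], [juliett=kilo].
Quotient map π: X → X/∼ sends hotel ↦ [hotel=india], india ↦ [hotel=india], juliett ↦ [juliett=kilo], kilo ↦ [juliett=kilo].
For each subset V ⊆ X/∼, compute π^{-1}(V) ⊆ X and check whether π^{-1}(V) ∈ τ. V is open in τ_Q iff π^{-1}(V) ∈ τ.
  V = {}: π^{-1}(V) = ∅ ∈ τ ✓.
  V = {[hotel=india]}: π^{-1}(V) = {hotel, india} ∉ τ ✗.
  V = {[juliett=kilo]}: π^{-1}(V) = {juliett, kilo} ∈ τ ✓.
  V = {[hotel=india], [juliett=kilo]}: π^{-1}(V) = {hotel, india, juliett, kilo} ∈ τ ✓.
Open sets in the quotient: τ_Q = {{}, {[juliett=kilo]}, {[hotel=india], [juliett=kilo]}} (3 elements).


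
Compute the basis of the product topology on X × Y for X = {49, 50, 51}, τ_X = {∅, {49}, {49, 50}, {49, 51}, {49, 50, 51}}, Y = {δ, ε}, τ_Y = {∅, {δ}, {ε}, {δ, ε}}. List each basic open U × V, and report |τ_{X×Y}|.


Basis B = {∅ × ∅, {49} × {δ}, {49} × {ε}, {49} × {δ, ε}, {49, 50} × {δ}, {49, 51} × {δ}, {49, 50} × {ε}, {49, 51} × {ε}, {49, 50, 51} × {δ}, {49, 50, 51} × {ε}, {49, 50} × {δ, ε}, {49, 51} × {δ, ε}, {49, 50, 51} × {δ, ε}}; |τ_{X×Y}| = 25.

Enumerate products U × V with U ∈ τ_X, V ∈ τ_Y (deduplicated):
  ∅ × ∅ = {} (∅)
  {49} × {δ} = {(49,δ)}
  {49} × {ε} = {(49,ε)}
  {49} × {δ, ε} = {(49,δ), (49,ε)}
  {49, 50} × {δ} = {(49,δ), (50,δ)}
  {49, 51} × {δ} = {(49,δ), (51,δ)}
  {49, 50} × {ε} = {(49,ε), (50,ε)}
  {49, 51} × {ε} = {(49,ε), (51,ε)}
  {49, 50, 51} × {δ} = {(49,δ), (50,δ), (51,δ)}
  {49, 50, 51} × {ε} = {(49,ε), (50,ε), (51,ε)}
  {49, 50} × {δ, ε} = {(49,δ), (49,ε), (50,δ), (50,ε)}
  {49, 51} × {δ, ε} = {(49,δ), (49,ε), (51,δ), (51,ε)}
  {49, 50, 51} × {δ, ε} = {(49,δ), (49,ε), (50,δ), (50,ε), (51,δ), (51,ε)}
These 13 distinct sets form the basis B.
Close under arbitrary unions to get τ_{X×Y}; counting gives |τ_{X×Y}| = 25.


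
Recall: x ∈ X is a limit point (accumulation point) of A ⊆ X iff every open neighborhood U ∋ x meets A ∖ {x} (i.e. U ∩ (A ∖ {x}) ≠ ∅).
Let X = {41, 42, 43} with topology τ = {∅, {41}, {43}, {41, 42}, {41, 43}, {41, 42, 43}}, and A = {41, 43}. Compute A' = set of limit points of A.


A' = {42}

For each x ∈ X, list the open sets U ∈ τ with x ∈ U, then check whether U ∩ (A ∖ {x}) ≠ ∅ for every such U.
  x = 41: open {41} ∋ x has {41} ∩ (A ∖ {41}) = ∅, so x is NOT a limit point.
  x = 42: opens ∋ x are {41, 42}, {41, 42, 43}; each meets A ∖ {42}, so x IS a limit point.
  x = 43: open {43} ∋ x has {43} ∩ (A ∖ {43}) = ∅, so x is NOT a limit point.
Collecting: A' = {42}.


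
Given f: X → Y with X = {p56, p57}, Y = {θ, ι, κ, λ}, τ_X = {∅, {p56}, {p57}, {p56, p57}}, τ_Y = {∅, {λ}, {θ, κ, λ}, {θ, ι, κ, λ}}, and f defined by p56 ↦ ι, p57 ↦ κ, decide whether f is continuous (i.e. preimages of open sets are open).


f IS continuous.

Compute f^{-1}(U) for each U ∈ τ_Y:
  U = ∅: f^{-1}(U) = ∅ ∈ τ_X ✓.
  U = {λ}: f^{-1}(U) = ∅ ∈ τ_X ✓.
  U = {θ, κ, λ}: f^{-1}(U) = {p57} ∈ τ_X ✓.
  U = {θ, ι, κ, λ}: f^{-1}(U) = {p56, p57} ∈ τ_X ✓.
Every preimage lies in τ_X, so f IS continuous.


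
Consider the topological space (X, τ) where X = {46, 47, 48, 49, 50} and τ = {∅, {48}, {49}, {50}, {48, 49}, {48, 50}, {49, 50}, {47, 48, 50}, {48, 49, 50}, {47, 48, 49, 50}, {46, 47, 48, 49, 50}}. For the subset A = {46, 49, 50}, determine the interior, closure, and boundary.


int(A) = {49, 50}, cl(A) = {46, 47, 49, 50}, ∂A = {46, 47}.

Closed sets in (X, τ) are complements of opens:
  closed(X, τ) = {∅, {46}, {46, 47}, {46, 49}, {46, 47, 48}, {46, 47, 49}, {46, 47, 50}, {46, 47, 48, 49}, {46, 47, 48, 50}, {46, 47, 49, 50}, {46, 47, 48, 49, 50}}.
int(A) = ⋃ {U ∈ τ : U ⊆ A}. Opens contained in A: ∅, {49}, {50}, {49, 50}.
Taking the union of these: int(A) = {49, 50}.
cl(A) = ⋂ {C closed : A ⊆ C}. Closed sets containing A: {46, 47, 49, 50}, {46, 47, 48, 49, 50}.
Intersecting these: cl(A) = {46, 47, 49, 50}.
∂A = cl(A) ∖ int(A) = {46, 47, 49, 50} ∖ {49, 50} = {46, 47}.


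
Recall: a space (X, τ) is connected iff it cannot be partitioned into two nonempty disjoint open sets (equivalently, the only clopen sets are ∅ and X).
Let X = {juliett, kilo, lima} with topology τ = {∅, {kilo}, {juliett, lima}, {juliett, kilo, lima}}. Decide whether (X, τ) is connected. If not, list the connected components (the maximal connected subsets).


(X, τ) is disconnected; components = [{kilo}, {juliett, lima}].

Find clopen sets (U ∈ τ with X ∖ U ∈ τ):
  U = ∅, X ∖ U = {juliett, kilo, lima} — both open, so U is clopen.
  U = {kilo}, X ∖ U = {juliett, lima} — both open, so U is clopen.
  U = {juliett, lima}, X ∖ U = {kilo} — both open, so U is clopen.
  U = {juliett, kilo, lima}, X ∖ U = ∅ — both open, so U is clopen.
Nontrivial clopen(s) exist: e.g. {kilo}. So (X, τ) is disconnected.
Compute connected components by grouping points that agree on all clopens:
  component: {kilo}
  component: {juliett, lima}


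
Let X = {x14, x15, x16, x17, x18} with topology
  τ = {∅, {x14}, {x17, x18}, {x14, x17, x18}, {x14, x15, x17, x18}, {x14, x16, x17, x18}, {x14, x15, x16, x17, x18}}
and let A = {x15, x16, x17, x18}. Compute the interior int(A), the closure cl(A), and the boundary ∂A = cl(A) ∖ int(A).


int(A) = {x17, x18}, cl(A) = {x15, x16, x17, x18}, ∂A = {x15, x16}.

Closed sets in (X, τ) are complements of opens:
  closed(X, τ) = {∅, {x15}, {x16}, {x15, x16}, {x14, x15, x16}, {x15, x16, x17, x18}, {x14, x15, x16, x17, x18}}.
int(A) = ⋃ {U ∈ τ : U ⊆ A}. Opens contained in A: ∅, {x17, x18}.
Taking the union of these: int(A) = {x17, x18}.
cl(A) = ⋂ {C closed : A ⊆ C}. Closed sets containing A: {x15, x16, x17, x18}, {x14, x15, x16, x17, x18}.
Intersecting these: cl(A) = {x15, x16, x17, x18}.
∂A = cl(A) ∖ int(A) = {x15, x16, x17, x18} ∖ {x17, x18} = {x15, x16}.


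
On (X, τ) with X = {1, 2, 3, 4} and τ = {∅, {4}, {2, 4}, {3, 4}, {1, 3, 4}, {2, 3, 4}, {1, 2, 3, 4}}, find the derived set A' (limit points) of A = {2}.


A' = ∅

For each x ∈ X, list the open sets U ∈ τ with x ∈ U, then check whether U ∩ (A ∖ {x}) ≠ ∅ for every such U.
  x = 1: open {1, 3, 4} ∋ x has {1, 3, 4} ∩ (A ∖ {1}) = ∅, so x is NOT a limit point.
  x = 2: open {2, 4} ∋ x has {2, 4} ∩ (A ∖ {2}) = ∅, so x is NOT a limit point.
  x = 3: open {3, 4} ∋ x has {3, 4} ∩ (A ∖ {3}) = ∅, so x is NOT a limit point.
  x = 4: open {4} ∋ x has {4} ∩ (A ∖ {4}) = ∅, so x is NOT a limit point.
Collecting: A' = ∅.


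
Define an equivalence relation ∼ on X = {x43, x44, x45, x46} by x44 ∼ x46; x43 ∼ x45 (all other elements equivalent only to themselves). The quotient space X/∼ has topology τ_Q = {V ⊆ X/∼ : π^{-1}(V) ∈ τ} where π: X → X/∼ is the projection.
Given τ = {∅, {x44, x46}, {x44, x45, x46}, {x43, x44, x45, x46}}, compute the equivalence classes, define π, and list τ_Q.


X/∼ = {[x43=x45], [x44=x46]}; |τ_Q| = 3.

Equivalence classes: [x43=x45], [x44=x46].
Quotient map π: X → X/∼ sends x43 ↦ [x43=x45], x44 ↦ [x44=x46], x45 ↦ [x43=x45], x46 ↦ [x44=x46].
For each subset V ⊆ X/∼, compute π^{-1}(V) ⊆ X and check whether π^{-1}(V) ∈ τ. V is open in τ_Q iff π^{-1}(V) ∈ τ.
  V = {}: π^{-1}(V) = ∅ ∈ τ ✓.
  V = {[x43=x45]}: π^{-1}(V) = {x43, x45} ∉ τ ✗.
  V = {[x44=x46]}: π^{-1}(V) = {x44, x46} ∈ τ ✓.
  V = {[x43=x45], [x44=x46]}: π^{-1}(V) = {x43, x44, x45, x46} ∈ τ ✓.
Open sets in the quotient: τ_Q = {{}, {[x44=x46]}, {[x43=x45], [x44=x46]}} (3 elements).


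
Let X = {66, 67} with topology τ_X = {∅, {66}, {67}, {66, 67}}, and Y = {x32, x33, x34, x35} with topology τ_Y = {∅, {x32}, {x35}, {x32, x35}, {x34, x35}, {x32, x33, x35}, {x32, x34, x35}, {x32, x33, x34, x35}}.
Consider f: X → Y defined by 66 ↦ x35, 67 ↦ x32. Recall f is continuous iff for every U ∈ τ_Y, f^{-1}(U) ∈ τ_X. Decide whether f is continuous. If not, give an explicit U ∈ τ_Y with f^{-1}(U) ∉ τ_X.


f IS continuous.

Compute f^{-1}(U) for each U ∈ τ_Y:
  U = ∅: f^{-1}(U) = ∅ ∈ τ_X ✓.
  U = {x32}: f^{-1}(U) = {67} ∈ τ_X ✓.
  U = {x35}: f^{-1}(U) = {66} ∈ τ_X ✓.
  U = {x32, x35}: f^{-1}(U) = {66, 67} ∈ τ_X ✓.
  U = {x34, x35}: f^{-1}(U) = {66} ∈ τ_X ✓.
  U = {x32, x33, x35}: f^{-1}(U) = {66, 67} ∈ τ_X ✓.
  U = {x32, x34, x35}: f^{-1}(U) = {66, 67} ∈ τ_X ✓.
  U = {x32, x33, x34, x35}: f^{-1}(U) = {66, 67} ∈ τ_X ✓.
Every preimage lies in τ_X, so f IS continuous.


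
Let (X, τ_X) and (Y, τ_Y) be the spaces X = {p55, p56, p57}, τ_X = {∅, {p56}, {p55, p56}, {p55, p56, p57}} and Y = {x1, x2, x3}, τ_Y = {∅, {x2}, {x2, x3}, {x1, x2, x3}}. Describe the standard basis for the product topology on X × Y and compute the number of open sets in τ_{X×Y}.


Basis B = {∅ × ∅, {p56} × {x2}, {p55, p56} × {x2}, {p56} × {x2, x3}, {p55, p56, p57} × {x2}, {p56} × {x1, x2, x3}, {p55, p56} × {x2, x3}, {p55, p56} × {x1, x2, x3}, {p55, p56, p57} × {x2, x3}, {p55, p56, p57} × {x1, x2, x3}}; |τ_{X×Y}| = 20.

Enumerate products U × V with U ∈ τ_X, V ∈ τ_Y (deduplicated):
  ∅ × ∅ = {} (∅)
  {p56} × {x2} = {(p56,x2)}
  {p55, p56} × {x2} = {(p55,x2), (p56,x2)}
  {p56} × {x2, x3} = {(p56,x2), (p56,x3)}
  {p55, p56, p57} × {x2} = {(p55,x2), (p56,x2), (p57,x2)}
  {p56} × {x1, x2, x3} = {(p56,x1), (p56,x2), (p56,x3)}
  {p55, p56} × {x2, x3} = {(p55,x2), (p55,x3), (p56,x2), (p56,x3)}
  {p55, p56} × {x1, x2, x3} = {(p55,x1), (p55,x2), (p55,x3), (p56,x1), (p56,x2), (p56,x3)}
  {p55, p56, p57} × {x2, x3} = {(p55,x2), (p55,x3), (p56,x2), (p56,x3), (p57,x2), (p57,x3)}
  {p55, p56, p57} × {x1, x2, x3} = {(p55,x1), (p55,x2), (p55,x3), (p56,x1), (p56,x2), (p56,x3), (p57,x1), (p57,x2), (p57,x3)}
These 10 distinct sets form the basis B.
Close under arbitrary unions to get τ_{X×Y}; counting gives |τ_{X×Y}| = 20.


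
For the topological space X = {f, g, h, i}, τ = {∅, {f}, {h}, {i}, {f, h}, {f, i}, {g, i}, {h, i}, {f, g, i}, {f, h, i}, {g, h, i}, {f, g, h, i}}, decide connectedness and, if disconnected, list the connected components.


(X, τ) is disconnected; components = [{f}, {h}, {g, i}].

Find clopen sets (U ∈ τ with X ∖ U ∈ τ):
  U = ∅, X ∖ U = {f, g, h, i} — both open, so U is clopen.
  U = {f}, X ∖ U = {g, h, i} — both open, so U is clopen.
  U = {h}, X ∖ U = {f, g, i} — both open, so U is clopen.
  U = {f, h}, X ∖ U = {g, i} — both open, so U is clopen.
  U = {g, i}, X ∖ U = {f, h} — both open, so U is clopen.
  U = {f, g, i}, X ∖ U = {h} — both open, so U is clopen.
  U = {g, h, i}, X ∖ U = {f} — both open, so U is clopen.
  U = {f, g, h, i}, X ∖ U = ∅ — both open, so U is clopen.
Nontrivial clopen(s) exist: e.g. {g, i}. So (X, τ) is disconnected.
Compute connected components by grouping points that agree on all clopens:
  component: {f}
  component: {h}
  component: {g, i}


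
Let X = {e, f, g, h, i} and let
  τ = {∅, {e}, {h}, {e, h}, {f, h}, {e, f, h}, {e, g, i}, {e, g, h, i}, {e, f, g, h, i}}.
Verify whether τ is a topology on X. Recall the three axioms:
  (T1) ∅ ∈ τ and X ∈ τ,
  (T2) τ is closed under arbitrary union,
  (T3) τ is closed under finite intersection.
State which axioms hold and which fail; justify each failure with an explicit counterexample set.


τ IS a topology on X.

Axiom (T1): ∅ ∈ τ? Yes; X ∈ τ? Yes.
Axiom (T2/T3): check pairwise unions and intersections of members of τ.
All pairwise intersections and unions checked — each lies in τ. Therefore τ satisfies (T1), (T2), (T3): it IS a topology on X.


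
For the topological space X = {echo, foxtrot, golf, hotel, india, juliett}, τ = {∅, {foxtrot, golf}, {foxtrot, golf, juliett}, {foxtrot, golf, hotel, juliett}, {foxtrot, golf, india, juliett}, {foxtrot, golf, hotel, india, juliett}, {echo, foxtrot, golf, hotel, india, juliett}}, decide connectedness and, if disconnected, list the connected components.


(X, τ) is connected.

Find clopen sets (U ∈ τ with X ∖ U ∈ τ):
  U = ∅, X ∖ U = {echo, foxtrot, golf, hotel, india, juliett} — both open, so U is clopen.
  U = {echo, foxtrot, golf, hotel, india, juliett}, X ∖ U = ∅ — both open, so U is clopen.
Only trivial clopens (∅ and X) exist, so (X, τ) is connected.
Compute connected components by grouping points that agree on all clopens:
  component: {echo, foxtrot, golf, hotel, india, juliett}


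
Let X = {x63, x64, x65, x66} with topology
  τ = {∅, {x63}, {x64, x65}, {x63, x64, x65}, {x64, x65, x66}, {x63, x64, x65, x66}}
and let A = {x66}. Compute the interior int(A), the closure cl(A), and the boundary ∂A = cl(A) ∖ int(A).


int(A) = ∅, cl(A) = {x66}, ∂A = {x66}.

Closed sets in (X, τ) are complements of opens:
  closed(X, τ) = {∅, {x63}, {x66}, {x63, x66}, {x64, x65, x66}, {x63, x64, x65, x66}}.
int(A) = ⋃ {U ∈ τ : U ⊆ A}. Opens contained in A: ∅.
Taking the union of these: int(A) = ∅.
cl(A) = ⋂ {C closed : A ⊆ C}. Closed sets containing A: {x66}, {x63, x66}, {x64, x65, x66}, {x63, x64, x65, x66}.
Intersecting these: cl(A) = {x66}.
∂A = cl(A) ∖ int(A) = {x66} ∖ ∅ = {x66}.


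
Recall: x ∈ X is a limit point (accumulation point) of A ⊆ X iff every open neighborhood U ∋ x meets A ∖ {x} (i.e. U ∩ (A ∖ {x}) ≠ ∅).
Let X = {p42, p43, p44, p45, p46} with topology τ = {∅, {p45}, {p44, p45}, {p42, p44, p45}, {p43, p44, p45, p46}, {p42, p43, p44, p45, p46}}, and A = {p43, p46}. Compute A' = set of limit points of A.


A' = {p43, p46}

For each x ∈ X, list the open sets U ∈ τ with x ∈ U, then check whether U ∩ (A ∖ {x}) ≠ ∅ for every such U.
  x = p42: open {p42, p44, p45} ∋ x has {p42, p44, p45} ∩ (A ∖ {p42}) = ∅, so x is NOT a limit point.
  x = p43: opens ∋ x are {p43, p44, p45, p46}, {p42, p43, p44, p45, p46}; each meets A ∖ {p43}, so x IS a limit point.
  x = p44: open {p44, p45} ∋ x has {p44, p45} ∩ (A ∖ {p44}) = ∅, so x is NOT a limit point.
  x = p45: open {p45} ∋ x has {p45} ∩ (A ∖ {p45}) = ∅, so x is NOT a limit point.
  x = p46: opens ∋ x are {p43, p44, p45, p46}, {p42, p43, p44, p45, p46}; each meets A ∖ {p46}, so x IS a limit point.
Collecting: A' = {p43, p46}.


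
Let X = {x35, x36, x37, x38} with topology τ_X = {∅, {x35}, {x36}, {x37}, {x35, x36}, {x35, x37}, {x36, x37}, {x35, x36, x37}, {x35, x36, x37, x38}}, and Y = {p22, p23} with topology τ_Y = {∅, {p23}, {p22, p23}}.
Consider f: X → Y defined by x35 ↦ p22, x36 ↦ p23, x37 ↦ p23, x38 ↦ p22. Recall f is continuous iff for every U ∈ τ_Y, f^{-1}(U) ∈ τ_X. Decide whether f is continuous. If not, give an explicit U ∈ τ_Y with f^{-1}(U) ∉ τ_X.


f IS continuous.

Compute f^{-1}(U) for each U ∈ τ_Y:
  U = ∅: f^{-1}(U) = ∅ ∈ τ_X ✓.
  U = {p23}: f^{-1}(U) = {x36, x37} ∈ τ_X ✓.
  U = {p22, p23}: f^{-1}(U) = {x35, x36, x37, x38} ∈ τ_X ✓.
Every preimage lies in τ_X, so f IS continuous.


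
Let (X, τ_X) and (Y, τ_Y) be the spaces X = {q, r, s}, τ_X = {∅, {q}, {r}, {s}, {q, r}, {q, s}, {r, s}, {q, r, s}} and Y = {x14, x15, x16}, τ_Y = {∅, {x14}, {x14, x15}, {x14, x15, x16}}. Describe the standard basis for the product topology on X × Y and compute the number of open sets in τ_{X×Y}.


Basis B = {∅ × ∅, {q} × {x14}, {r} × {x14}, {s} × {x14}, {q} × {x14, x15}, {q, r} × {x14}, {q, s} × {x14}, {r} × {x14, x15}, {r, s} × {x14}, {s} × {x14, x15}, {q} × {x14, x15, x16}, {q, r, s} × {x14}, {r} × {x14, x15, x16}, {s} × {x14, x15, x16}, {q, r} × {x14, x15}, {q, s} × {x14, x15}, {r, s} × {x14, x15}, {q, r} × {x14, x15, x16}, {q, s} × {x14, x15, x16}, {q, r, s} × {x14, x15}, {r, s} × {x14, x15, x16}, {q, r, s} × {x14, x15, x16}}; |τ_{X×Y}| = 64.

Enumerate products U × V with U ∈ τ_X, V ∈ τ_Y (deduplicated):
  ∅ × ∅ = {} (∅)
  {q} × {x14} = {(q,x14)}
  {r} × {x14} = {(r,x14)}
  {s} × {x14} = {(s,x14)}
  {q} × {x14, x15} = {(q,x14), (q,x15)}
  {q, r} × {x14} = {(q,x14), (r,x14)}
  {q, s} × {x14} = {(q,x14), (s,x14)}
  {r} × {x14, x15} = {(r,x14), (r,x15)}
  {r, s} × {x14} = {(r,x14), (s,x14)}
  {s} × {x14, x15} = {(s,x14), (s,x15)}
  {q} × {x14, x15, x16} = {(q,x14), (q,x15), (q,x16)}
  {q, r, s} × {x14} = {(q,x14), (r,x14), (s,x14)}
  {r} × {x14, x15, x16} = {(r,x14), (r,x15), (r,x16)}
  {s} × {x14, x15, x16} = {(s,x14), (s,x15), (s,x16)}
  {q, r} × {x14, x15} = {(q,x14), (q,x15), (r,x14), (r,x15)}
  {q, s} × {x14, x15} = {(q,x14), (q,x15), (s,x14), (s,x15)}
  {r, s} × {x14, x15} = {(r,x14), (r,x15), (s,x14), (s,x15)}
  {q, r} × {x14, x15, x16} = {(q,x14), (q,x15), (q,x16), (r,x14), (r,x15), (r,x16)}
  {q, s} × {x14, x15, x16} = {(q,x14), (q,x15), (q,x16), (s,x14), (s,x15), (s,x16)}
  {q, r, s} × {x14, x15} = {(q,x14), (q,x15), (r,x14), (r,x15), (s,x14), (s,x15)}
  {r, s} × {x14, x15, x16} = {(r,x14), (r,x15), (r,x16), (s,x14), (s,x15), (s,x16)}
  {q, r, s} × {x14, x15, x16} = {(q,x14), (q,x15), (q,x16), (r,x14), (r,x15), (r,x16), (s,x14), (s,x15), (s,x16)}
These 22 distinct sets form the basis B.
Close under arbitrary unions to get τ_{X×Y}; counting gives |τ_{X×Y}| = 64.


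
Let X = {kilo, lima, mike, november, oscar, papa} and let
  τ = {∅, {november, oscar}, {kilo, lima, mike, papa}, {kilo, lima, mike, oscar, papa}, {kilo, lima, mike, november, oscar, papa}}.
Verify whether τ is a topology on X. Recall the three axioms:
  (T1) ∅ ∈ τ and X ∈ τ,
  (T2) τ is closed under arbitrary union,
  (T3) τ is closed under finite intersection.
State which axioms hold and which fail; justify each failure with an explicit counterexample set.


τ is NOT a topology on X.

Axiom (T1): ∅ ∈ τ? Yes; X ∈ τ? Yes.
Axiom (T2/T3): check pairwise unions and intersections of members of τ.
Counterexample for (T3): {november, oscar} ∩ {kilo, lima, mike, oscar, papa} = {oscar} ∉ τ. Therefore τ is NOT a topology.


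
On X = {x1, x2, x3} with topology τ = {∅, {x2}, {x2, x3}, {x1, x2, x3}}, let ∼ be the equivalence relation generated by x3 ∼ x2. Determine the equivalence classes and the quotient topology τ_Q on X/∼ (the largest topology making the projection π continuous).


X/∼ = {[x1], [x2=x3]}; |τ_Q| = 3.

Equivalence classes: [x1], [x2=x3].
Quotient map π: X → X/∼ sends x1 ↦ [x1], x2 ↦ [x2=x3], x3 ↦ [x2=x3].
For each subset V ⊆ X/∼, compute π^{-1}(V) ⊆ X and check whether π^{-1}(V) ∈ τ. V is open in τ_Q iff π^{-1}(V) ∈ τ.
  V = {}: π^{-1}(V) = ∅ ∈ τ ✓.
  V = {[x1]}: π^{-1}(V) = {x1} ∉ τ ✗.
  V = {[x2=x3]}: π^{-1}(V) = {x2, x3} ∈ τ ✓.
  V = {[x1], [x2=x3]}: π^{-1}(V) = {x1, x2, x3} ∈ τ ✓.
Open sets in the quotient: τ_Q = {{}, {[x2=x3]}, {[x1], [x2=x3]}} (3 elements).


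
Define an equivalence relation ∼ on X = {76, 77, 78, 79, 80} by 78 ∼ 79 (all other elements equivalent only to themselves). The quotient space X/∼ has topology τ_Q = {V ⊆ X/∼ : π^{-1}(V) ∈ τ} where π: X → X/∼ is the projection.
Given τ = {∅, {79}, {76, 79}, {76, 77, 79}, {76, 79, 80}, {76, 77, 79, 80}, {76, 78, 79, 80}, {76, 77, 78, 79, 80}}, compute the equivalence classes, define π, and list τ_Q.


X/∼ = {[76], [77], [78=79], [80]}; |τ_Q| = 3.

Equivalence classes: [76], [77], [78=79], [80].
Quotient map π: X → X/∼ sends 76 ↦ [76], 77 ↦ [77], 78 ↦ [78=79], 79 ↦ [78=79], 80 ↦ [80].
For each subset V ⊆ X/∼, compute π^{-1}(V) ⊆ X and check whether π^{-1}(V) ∈ τ. V is open in τ_Q iff π^{-1}(V) ∈ τ.
  V = {}: π^{-1}(V) = ∅ ∈ τ ✓.
  V = {[76]}: π^{-1}(V) = {76} ∉ τ ✗.
  V = {[77]}: π^{-1}(V) = {77} ∉ τ ✗.
  V = {[76], [77]}: π^{-1}(V) = {76, 77} ∉ τ ✗.
  V = {[78=79]}: π^{-1}(V) = {78, 79} ∉ τ ✗.
  V = {[76], [78=79]}: π^{-1}(V) = {76, 78, 79} ∉ τ ✗.
  V = {[77], [78=79]}: π^{-1}(V) = {77, 78, 79} ∉ τ ✗.
  V = {[76], [77], [78=79]}: π^{-1}(V) = {76, 77, 78, 79} ∉ τ ✗.
  V = {[80]}: π^{-1}(V) = {80} ∉ τ ✗.
  V = {[76], [80]}: π^{-1}(V) = {76, 80} ∉ τ ✗.
  V = {[77], [80]}: π^{-1}(V) = {77, 80} ∉ τ ✗.
  V = {[76], [77], [80]}: π^{-1}(V) = {76, 77, 80} ∉ τ ✗.
  V = {[78=79], [80]}: π^{-1}(V) = {78, 79, 80} ∉ τ ✗.
  V = {[76], [78=79], [80]}: π^{-1}(V) = {76, 78, 79, 80} ∈ τ ✓.
  V = {[77], [78=79], [80]}: π^{-1}(V) = {77, 78, 79, 80} ∉ τ ✗.
  V = {[76], [77], [78=79], [80]}: π^{-1}(V) = {76, 77, 78, 79, 80} ∈ τ ✓.
Open sets in the quotient: τ_Q = {{}, {[76], [78=79], [80]}, {[76], [77], [78=79], [80]}} (3 elements).


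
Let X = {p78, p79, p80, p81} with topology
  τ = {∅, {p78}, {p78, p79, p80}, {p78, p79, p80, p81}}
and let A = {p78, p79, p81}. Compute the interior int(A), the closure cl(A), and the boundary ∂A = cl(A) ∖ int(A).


int(A) = {p78}, cl(A) = {p78, p79, p80, p81}, ∂A = {p79, p80, p81}.

Closed sets in (X, τ) are complements of opens:
  closed(X, τ) = {∅, {p81}, {p79, p80, p81}, {p78, p79, p80, p81}}.
int(A) = ⋃ {U ∈ τ : U ⊆ A}. Opens contained in A: ∅, {p78}.
Taking the union of these: int(A) = {p78}.
cl(A) = ⋂ {C closed : A ⊆ C}. Closed sets containing A: {p78, p79, p80, p81}.
Intersecting these: cl(A) = {p78, p79, p80, p81}.
∂A = cl(A) ∖ int(A) = {p78, p79, p80, p81} ∖ {p78} = {p79, p80, p81}.


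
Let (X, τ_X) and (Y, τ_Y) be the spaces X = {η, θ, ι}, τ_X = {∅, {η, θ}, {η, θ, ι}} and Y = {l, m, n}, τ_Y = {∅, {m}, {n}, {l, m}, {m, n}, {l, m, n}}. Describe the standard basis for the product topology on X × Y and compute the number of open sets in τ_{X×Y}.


Basis B = {∅ × ∅, {η, θ} × {m}, {η, θ} × {n}, {η, θ, ι} × {m}, {η, θ, ι} × {n}, {η, θ} × {l, m}, {η, θ} × {m, n}, {η, θ} × {l, m, n}, {η, θ, ι} × {l, m}, {η, θ, ι} × {m, n}, {η, θ, ι} × {l, m, n}}; |τ_{X×Y}| = 18.

Enumerate products U × V with U ∈ τ_X, V ∈ τ_Y (deduplicated):
  ∅ × ∅ = {} (∅)
  {η, θ} × {m} = {(η,m), (θ,m)}
  {η, θ} × {n} = {(η,n), (θ,n)}
  {η, θ, ι} × {m} = {(η,m), (θ,m), (ι,m)}
  {η, θ, ι} × {n} = {(η,n), (θ,n), (ι,n)}
  {η, θ} × {l, m} = {(η,l), (η,m), (θ,l), (θ,m)}
  {η, θ} × {m, n} = {(η,m), (η,n), (θ,m), (θ,n)}
  {η, θ} × {l, m, n} = {(η,l), (η,m), (η,n), (θ,l), (θ,m), (θ,n)}
  {η, θ, ι} × {l, m} = {(η,l), (η,m), (θ,l), (θ,m), (ι,l), (ι,m)}
  {η, θ, ι} × {m, n} = {(η,m), (η,n), (θ,m), (θ,n), (ι,m), (ι,n)}
  {η, θ, ι} × {l, m, n} = {(η,l), (η,m), (η,n), (θ,l), (θ,m), (θ,n), (ι,l), (ι,m), (ι,n)}
These 11 distinct sets form the basis B.
Close under arbitrary unions to get τ_{X×Y}; counting gives |τ_{X×Y}| = 18.


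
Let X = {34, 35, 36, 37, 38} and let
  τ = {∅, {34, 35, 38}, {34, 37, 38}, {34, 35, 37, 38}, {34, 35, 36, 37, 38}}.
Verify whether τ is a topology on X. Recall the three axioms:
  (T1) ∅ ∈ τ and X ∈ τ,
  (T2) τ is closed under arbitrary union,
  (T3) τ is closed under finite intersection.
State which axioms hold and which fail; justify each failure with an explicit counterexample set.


τ is NOT a topology on X.

Axiom (T1): ∅ ∈ τ? Yes; X ∈ τ? Yes.
Axiom (T2/T3): check pairwise unions and intersections of members of τ.
Counterexample for (T3): {34, 35, 38} ∩ {34, 37, 38} = {34, 38} ∉ τ. Therefore τ is NOT a topology.


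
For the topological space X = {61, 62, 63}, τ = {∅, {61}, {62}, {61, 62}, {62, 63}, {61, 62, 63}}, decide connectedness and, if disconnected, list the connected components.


(X, τ) is disconnected; components = [{61}, {62, 63}].

Find clopen sets (U ∈ τ with X ∖ U ∈ τ):
  U = ∅, X ∖ U = {61, 62, 63} — both open, so U is clopen.
  U = {61}, X ∖ U = {62, 63} — both open, so U is clopen.
  U = {62, 63}, X ∖ U = {61} — both open, so U is clopen.
  U = {61, 62, 63}, X ∖ U = ∅ — both open, so U is clopen.
Nontrivial clopen(s) exist: e.g. {62, 63}. So (X, τ) is disconnected.
Compute connected components by grouping points that agree on all clopens:
  component: {61}
  component: {62, 63}


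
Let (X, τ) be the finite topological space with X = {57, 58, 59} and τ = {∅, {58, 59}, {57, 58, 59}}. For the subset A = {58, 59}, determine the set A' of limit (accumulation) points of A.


A' = {57, 58, 59}

For each x ∈ X, list the open sets U ∈ τ with x ∈ U, then check whether U ∩ (A ∖ {x}) ≠ ∅ for every such U.
  x = 57: opens ∋ x are {57, 58, 59}; each meets A ∖ {57}, so x IS a limit point.
  x = 58: opens ∋ x are {58, 59}, {57, 58, 59}; each meets A ∖ {58}, so x IS a limit point.
  x = 59: opens ∋ x are {58, 59}, {57, 58, 59}; each meets A ∖ {59}, so x IS a limit point.
Collecting: A' = {57, 58, 59}.


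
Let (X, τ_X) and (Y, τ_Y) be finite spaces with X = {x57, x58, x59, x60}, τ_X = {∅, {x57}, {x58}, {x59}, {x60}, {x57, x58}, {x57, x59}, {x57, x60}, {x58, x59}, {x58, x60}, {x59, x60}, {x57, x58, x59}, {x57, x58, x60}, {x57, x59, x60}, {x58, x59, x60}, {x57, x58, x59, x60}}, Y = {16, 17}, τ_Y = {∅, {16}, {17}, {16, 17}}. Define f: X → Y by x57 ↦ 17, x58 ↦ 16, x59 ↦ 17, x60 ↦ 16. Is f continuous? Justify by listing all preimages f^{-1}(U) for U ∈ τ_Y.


f IS continuous.

Compute f^{-1}(U) for each U ∈ τ_Y:
  U = ∅: f^{-1}(U) = ∅ ∈ τ_X ✓.
  U = {16}: f^{-1}(U) = {x58, x60} ∈ τ_X ✓.
  U = {17}: f^{-1}(U) = {x57, x59} ∈ τ_X ✓.
  U = {16, 17}: f^{-1}(U) = {x57, x58, x59, x60} ∈ τ_X ✓.
Every preimage lies in τ_X, so f IS continuous.
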